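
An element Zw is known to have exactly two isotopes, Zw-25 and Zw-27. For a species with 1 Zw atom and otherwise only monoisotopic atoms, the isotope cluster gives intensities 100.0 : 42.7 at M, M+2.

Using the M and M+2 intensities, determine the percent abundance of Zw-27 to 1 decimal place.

29.9%

If p is the fraction of Zw that is Zw-25, then I(M+2)/I(M) = [C(1,1)·p^0·(1−p)] / p^1 = 1·(1−p)/p = 42.7/100.0 = 0.4270
(1−p)/p = 0.4270/1 = 0.4270  ⇒  p = 1/(1 + 0.4270) = 0.7008
Zw-25: 70.1%, Zw-27: 29.9%.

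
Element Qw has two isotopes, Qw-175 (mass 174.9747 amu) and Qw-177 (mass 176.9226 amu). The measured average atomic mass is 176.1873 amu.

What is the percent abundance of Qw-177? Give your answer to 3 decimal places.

Writing the weighted mean with unknown fraction x of Qw-175:
174.9747·x + 176.9226·(1 − x) = 176.1873
(174.9747 − 176.9226)·x = 176.1873 − 176.9226
x = -0.7353 / -1.9479 = 0.37748 → 37.748% Qw-175, 62.252% Qw-177.

62.252%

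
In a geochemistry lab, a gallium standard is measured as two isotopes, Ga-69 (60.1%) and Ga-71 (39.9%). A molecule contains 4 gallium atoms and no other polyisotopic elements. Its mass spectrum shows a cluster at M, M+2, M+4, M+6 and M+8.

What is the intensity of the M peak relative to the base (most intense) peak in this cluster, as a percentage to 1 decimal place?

37.7%

Binomial terms of (0.601 + 0.399)^4: M 0.1305, M+2 0.3465, M+4 0.3450, M+6 0.1527, M+8 0.0253 → M+2 is the base peak.
P(M+2) = C(4,1) × 0.601^3 × 0.399^1 = 4 × 0.2170818 × 0.3990 = 0.346463 (base)
P(M) = C(4,0) × 0.601^4 × 0.399^0 = 1 × 0.13046616 × 1.0000 = 0.130466
Relative intensity = 0.130466 / 0.346463 × 100 = 37.7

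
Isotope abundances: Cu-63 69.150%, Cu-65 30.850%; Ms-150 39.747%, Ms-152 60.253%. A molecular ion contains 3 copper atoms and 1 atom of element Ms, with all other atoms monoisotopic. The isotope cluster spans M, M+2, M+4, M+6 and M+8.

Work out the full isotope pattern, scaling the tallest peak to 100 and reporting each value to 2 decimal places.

35.03 : 100.00 : 92.00 : 34.82 : 4.72

Copper pattern (n=3): 0.33065611 : 0.44254842 : 0.19743483 : 0.02936064
Element Ms pattern (n=1): 0.39747 : 0.60253
Convolve the two distributions (both contribute in 2-u steps):
  M: 0.33065611×0.39747 = 0.131426
  M+2: 0.33065611×0.60253 + 0.44254842×0.39747 = 0.375130
  M+4: 0.44254842×0.60253 + 0.19743483×0.39747 = 0.345123
  M+6: 0.19743483×0.60253 + 0.02936064×0.39747 = 0.130630
  M+8: 0.02936064×0.60253 = 0.017691
Scale to base peak (0.375130) = 100: 35.03 : 100.00 : 92.00 : 34.82 : 4.72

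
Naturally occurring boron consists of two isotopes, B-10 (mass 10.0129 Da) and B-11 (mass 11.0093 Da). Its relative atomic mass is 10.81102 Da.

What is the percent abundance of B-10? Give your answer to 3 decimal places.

Writing the weighted mean with unknown fraction x of B-10:
10.0129·x + 11.0093·(1 − x) = 10.81102
(10.0129 − 11.0093)·x = 10.81102 − 11.0093
x = -0.19828 / -0.9964 = 0.19900 → 19.900% B-10, 80.100% B-11.

19.900%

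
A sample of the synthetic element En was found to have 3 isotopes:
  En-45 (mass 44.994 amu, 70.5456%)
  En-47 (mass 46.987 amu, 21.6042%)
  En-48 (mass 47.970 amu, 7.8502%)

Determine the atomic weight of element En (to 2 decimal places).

45.66 amu

Ar = Σ fᵢ·mᵢ = 0.705456 × 44.994 + 0.216042 × 46.987 + 0.078502 × 47.970
= 31.7413 + 10.1512 + 3.7657 = 45.6582 amu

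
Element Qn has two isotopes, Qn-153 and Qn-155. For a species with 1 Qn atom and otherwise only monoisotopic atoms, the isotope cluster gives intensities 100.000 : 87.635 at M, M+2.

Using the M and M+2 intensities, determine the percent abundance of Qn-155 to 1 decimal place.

46.7%

Let p = fractional abundance of Qn-153. I(M+2)/I(M) = [C(1,1)·p^0·(1−p)] / p^1 = 1·(1−p)/p = 87.635/100.000 = 0.8764
(1−p)/p = 0.8764/1 = 0.8764  ⇒  p = 1/(1 + 0.8764) = 0.5329
Qn-153: 53.3%, Qn-155: 46.7%.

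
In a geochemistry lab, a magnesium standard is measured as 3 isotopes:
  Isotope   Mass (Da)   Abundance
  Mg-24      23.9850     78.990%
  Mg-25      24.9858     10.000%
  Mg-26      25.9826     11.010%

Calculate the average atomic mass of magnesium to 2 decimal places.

24.31 Da

The abundance-weighted mean is 0.78990 × 23.9850 + 0.10000 × 24.9858 + 0.11010 × 25.9826
= 18.94575 + 2.49858 + 2.86068 = 24.30501 Da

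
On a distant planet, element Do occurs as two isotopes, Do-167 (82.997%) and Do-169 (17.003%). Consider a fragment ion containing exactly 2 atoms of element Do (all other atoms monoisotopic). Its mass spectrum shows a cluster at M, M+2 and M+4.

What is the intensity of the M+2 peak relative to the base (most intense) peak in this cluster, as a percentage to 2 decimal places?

40.97%

(0.82997 + 0.17003)^2 gives M 0.6889, M+2 0.2822, M+4 0.0289; the largest is M.
P(M) = C(2,0) × 0.82997^2 × 0.17003^0 = 1 × 0.6888502 × 1.0000 = 0.688850 (base)
P(M+2) = C(2,1) × 0.82997^1 × 0.17003^1 = 2 × 0.82997 × 0.17003 = 0.282240
Relative intensity = 0.282240 / 0.688850 × 100 = 40.97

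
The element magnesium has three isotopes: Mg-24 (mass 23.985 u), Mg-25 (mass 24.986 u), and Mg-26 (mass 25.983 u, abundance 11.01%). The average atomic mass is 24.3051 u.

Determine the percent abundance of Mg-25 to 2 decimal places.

Let x and y be the fractions of Mg-24 and Mg-25. Then x + y = 1 − 0.1101 = 0.8899 and 23.985x + 24.986y = 24.3051 − 0.1101×25.983 = 21.4443717.
Substituting: 23.985x + 24.986(0.8899 − x) = 21.4443717
(23.985 − 24.986)x = -0.7906697  ⇒  x = 0.78988, y = 0.10002
Mg-24: 78.99%, Mg-25: 10.00%.

10.00%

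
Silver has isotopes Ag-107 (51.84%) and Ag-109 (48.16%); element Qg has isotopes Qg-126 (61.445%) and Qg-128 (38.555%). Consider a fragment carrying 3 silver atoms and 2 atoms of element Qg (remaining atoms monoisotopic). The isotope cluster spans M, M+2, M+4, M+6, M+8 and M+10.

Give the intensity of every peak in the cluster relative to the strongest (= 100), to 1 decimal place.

Silver pattern (n=3): 0.13931407 : 0.38827347 : 0.36071085 : 0.11170161
Element Qg pattern (n=2): 0.3775488 : 0.47380239 : 0.1486488
Convolve the two distributions (both contribute in 2-u steps):
  M: 0.13931407×0.3775488 = 0.052598
  M+2: 0.13931407×0.47380239 + 0.38827347×0.3775488 = 0.212600
  M+4: 0.13931407×0.1486488 + 0.38827347×0.47380239 + 0.36071085×0.3775488 = 0.340860
  M+6: 0.38827347×0.1486488 + 0.36071085×0.47380239 + 0.11170161×0.3775488 = 0.270795
  M+8: 0.36071085×0.1486488 + 0.11170161×0.47380239 = 0.106544
  M+10: 0.11170161×0.1486488 = 0.016604
Scale to base peak (0.340860) = 100: 15.4 : 62.4 : 100.0 : 79.4 : 31.3 : 4.9

15.4 : 62.4 : 100.0 : 79.4 : 31.3 : 4.9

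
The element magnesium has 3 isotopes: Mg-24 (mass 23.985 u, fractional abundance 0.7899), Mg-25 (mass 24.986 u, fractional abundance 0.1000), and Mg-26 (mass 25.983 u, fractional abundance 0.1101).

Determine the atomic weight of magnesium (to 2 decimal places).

Ar = Σ fᵢ·mᵢ = 0.7899 × 23.985 + 0.1000 × 24.986 + 0.1101 × 25.983
= 18.9458 + 2.4986 + 2.8607 = 24.3051 u

24.31 u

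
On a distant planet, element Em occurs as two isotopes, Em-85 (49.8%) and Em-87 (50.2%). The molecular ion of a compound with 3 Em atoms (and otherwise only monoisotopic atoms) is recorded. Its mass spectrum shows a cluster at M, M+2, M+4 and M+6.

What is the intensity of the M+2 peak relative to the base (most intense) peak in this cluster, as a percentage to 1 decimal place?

99.2%

Binomial terms of (0.498 + 0.502)^3: M 0.1235, M+2 0.3735, M+4 0.3765, M+6 0.1265 → M+4 is the base peak.
P(M+4) = C(3,2) × 0.498^1 × 0.502^2 = 3 × 0.4980 × 0.252004 = 0.376494 (base)
P(M+2) = C(3,1) × 0.498^2 × 0.502^1 = 3 × 0.248004 × 0.5020 = 0.373494
Relative intensity = 0.373494 / 0.376494 × 100 = 99.2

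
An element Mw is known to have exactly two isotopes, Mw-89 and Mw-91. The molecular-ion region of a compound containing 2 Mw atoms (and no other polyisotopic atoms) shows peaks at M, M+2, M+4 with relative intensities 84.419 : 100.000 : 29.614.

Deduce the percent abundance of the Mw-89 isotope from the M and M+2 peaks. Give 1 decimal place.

Let p = fractional abundance of Mw-89. I(M+2)/I(M) = [C(2,1)·p^1·(1−p)] / p^2 = 2·(1−p)/p = 100.000/84.419 = 1.1846
(1−p)/p = 1.1846/2 = 0.5923  ⇒  p = 1/(1 + 0.5923) = 0.6280
Mw-89: 62.8%, Mw-91: 37.2%.

62.8%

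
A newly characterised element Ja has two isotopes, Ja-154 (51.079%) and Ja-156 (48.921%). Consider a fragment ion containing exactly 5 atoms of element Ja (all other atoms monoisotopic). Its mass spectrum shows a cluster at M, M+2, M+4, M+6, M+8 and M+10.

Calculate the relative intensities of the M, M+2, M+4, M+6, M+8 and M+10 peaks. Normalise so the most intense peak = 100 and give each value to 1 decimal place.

10.9 : 52.2 : 100.0 : 95.8 : 45.9 : 8.8

The 5 Ja atoms are independent, so intensities follow the terms of (0.51079 + 0.48921)^5.
P(M) = 0.51079^5 = 0.034771
P(M+2) = 5 × 0.51079^4 × 0.48921^1 = 0.166508
P(M+4) = 10 × 0.51079^3 × 0.48921^2 = 0.318946
P(M+6) = 10 × 0.51079^2 × 0.48921^3 = 0.305472
P(M+8) = 5 × 0.51079^1 × 0.48921^4 = 0.146283
P(M+10) = 0.48921^5 = 0.028021
The M+4 peak is largest (0.318946); scaling to 100 gives 10.9 : 52.2 : 100.0 : 95.8 : 45.9 : 8.8.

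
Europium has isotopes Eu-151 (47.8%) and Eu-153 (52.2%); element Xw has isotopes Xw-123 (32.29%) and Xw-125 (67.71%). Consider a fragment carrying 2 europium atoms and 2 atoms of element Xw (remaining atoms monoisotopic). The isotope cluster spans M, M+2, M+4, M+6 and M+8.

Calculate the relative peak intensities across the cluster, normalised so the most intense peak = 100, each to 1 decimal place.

Europium pattern (n=2): 0.228484 : 0.499032 : 0.272484
Element Xw pattern (n=2): 0.10426441 : 0.43727118 : 0.45846441
Convolve the two distributions (both contribute in 2-u steps):
  M: 0.228484×0.10426441 = 0.023823
  M+2: 0.228484×0.43727118 + 0.499032×0.10426441 = 0.151941
  M+4: 0.228484×0.45846441 + 0.499032×0.43727118 + 0.272484×0.10426441 = 0.351374
  M+6: 0.499032×0.45846441 + 0.272484×0.43727118 = 0.347938
  M+8: 0.272484×0.45846441 = 0.124924
Scale to base peak (0.351374) = 100: 6.8 : 43.2 : 100.0 : 99.0 : 35.6

6.8 : 43.2 : 100.0 : 99.0 : 35.6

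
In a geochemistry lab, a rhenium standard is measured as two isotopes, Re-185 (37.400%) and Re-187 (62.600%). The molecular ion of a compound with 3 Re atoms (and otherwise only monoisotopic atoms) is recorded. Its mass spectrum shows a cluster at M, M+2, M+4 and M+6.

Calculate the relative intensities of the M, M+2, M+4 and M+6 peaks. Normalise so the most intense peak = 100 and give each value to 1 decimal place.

Expanding (0.37400 + 0.62600)^3:
P(M) = 0.37400^3 = 0.052314
P(M+2) = 3 × 0.37400^2 × 0.62600^1 = 0.262687
P(M+4) = 3 × 0.37400^1 × 0.62600^2 = 0.439685
P(M+6) = 0.62600^3 = 0.245314
The M+4 peak is largest (0.439685); scaling to 100 gives 11.9 : 59.7 : 100.0 : 55.8.

11.9 : 59.7 : 100.0 : 55.8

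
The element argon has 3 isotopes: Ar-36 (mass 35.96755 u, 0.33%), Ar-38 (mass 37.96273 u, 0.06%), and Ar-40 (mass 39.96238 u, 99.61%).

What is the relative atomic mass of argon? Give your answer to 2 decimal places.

Weight each isotope mass by its fractional abundance: 0.0033 × 35.96755 + 0.0006 × 37.96273 + 0.9961 × 39.96238
= 0.118693 + 0.022778 + 39.806527 = 39.947998 u

39.95 u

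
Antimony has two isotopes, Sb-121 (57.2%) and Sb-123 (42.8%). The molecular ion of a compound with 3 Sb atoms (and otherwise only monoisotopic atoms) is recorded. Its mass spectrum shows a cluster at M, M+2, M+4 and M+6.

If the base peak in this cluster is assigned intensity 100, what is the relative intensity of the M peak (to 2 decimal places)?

44.55

Term probabilities: M 0.1871, M+2 0.4201, M+4 0.3143, M+6 0.0784. Base peak = M+2.
P(M+2) = C(3,1) × 0.572^2 × 0.428^1 = 3 × 0.327184 × 0.4280 = 0.420104 (base)
P(M) = C(3,0) × 0.572^3 × 0.428^0 = 1 × 0.18714925 × 1.0000 = 0.187149
Relative intensity = 0.187149 / 0.420104 × 100 = 44.55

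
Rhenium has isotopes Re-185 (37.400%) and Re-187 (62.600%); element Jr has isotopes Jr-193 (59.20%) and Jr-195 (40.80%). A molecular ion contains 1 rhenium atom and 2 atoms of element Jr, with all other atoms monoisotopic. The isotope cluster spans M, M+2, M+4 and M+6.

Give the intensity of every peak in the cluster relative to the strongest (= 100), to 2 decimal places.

Rhenium pattern (n=1): 0.3740 : 0.6260
Element Jr pattern (n=2): 0.350464 : 0.483072 : 0.166464
Convolve the two distributions (both contribute in 2-u steps):
  M: 0.3740×0.350464 = 0.131074
  M+2: 0.3740×0.483072 + 0.6260×0.350464 = 0.400059
  M+4: 0.3740×0.166464 + 0.6260×0.483072 = 0.364661
  M+6: 0.6260×0.166464 = 0.104206
Scale to base peak (0.400059) = 100: 32.76 : 100.00 : 91.15 : 26.05

32.76 : 100.00 : 91.15 : 26.05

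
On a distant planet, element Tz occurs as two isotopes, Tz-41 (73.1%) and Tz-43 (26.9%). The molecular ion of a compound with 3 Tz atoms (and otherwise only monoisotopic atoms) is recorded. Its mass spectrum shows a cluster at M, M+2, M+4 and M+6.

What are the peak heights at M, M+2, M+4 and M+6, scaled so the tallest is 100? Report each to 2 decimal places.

90.58 : 100.00 : 36.80 : 4.51

The 3 Tz atoms are independent, so intensities follow the terms of (0.731 + 0.269)^3.
P(M) = 0.731^3 = 0.390618
P(M+2) = 3 × 0.731^2 × 0.269^1 = 0.431229
P(M+4) = 3 × 0.731^1 × 0.269^2 = 0.158688
P(M+6) = 0.269^3 = 0.019465
The M+2 peak is largest (0.431229); scaling to 100 gives 90.58 : 100.00 : 36.80 : 4.51.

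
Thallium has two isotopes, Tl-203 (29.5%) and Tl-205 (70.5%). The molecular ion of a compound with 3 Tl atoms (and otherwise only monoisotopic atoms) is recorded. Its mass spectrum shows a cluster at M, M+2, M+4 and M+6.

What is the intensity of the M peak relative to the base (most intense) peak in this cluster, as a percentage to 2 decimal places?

Term probabilities: M 0.0257, M+2 0.1841, M+4 0.4399, M+6 0.3504. Base peak = M+4.
P(M+4) = C(3,2) × 0.295^1 × 0.705^2 = 3 × 0.2950 × 0.497025 = 0.439867 (base)
P(M) = C(3,0) × 0.295^3 × 0.705^0 = 1 × 0.02567237 × 1.0000 = 0.025672
Relative intensity = 0.025672 / 0.439867 × 100 = 5.84

5.84%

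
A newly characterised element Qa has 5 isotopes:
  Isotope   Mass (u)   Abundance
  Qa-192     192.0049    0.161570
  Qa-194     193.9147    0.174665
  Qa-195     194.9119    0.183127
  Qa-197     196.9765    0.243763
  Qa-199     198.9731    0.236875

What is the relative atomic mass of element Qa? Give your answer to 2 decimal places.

Average mass = Σ (abundance × isotope mass) = 0.161570 × 192.0049 + 0.174665 × 193.9147 + 0.183127 × 194.9119 + 0.243763 × 196.9765 + 0.236875 × 198.9731
= 31.02223 + 33.87011 + 35.69363 + 48.01558 + 47.13175 = 195.73330 u

195.73 u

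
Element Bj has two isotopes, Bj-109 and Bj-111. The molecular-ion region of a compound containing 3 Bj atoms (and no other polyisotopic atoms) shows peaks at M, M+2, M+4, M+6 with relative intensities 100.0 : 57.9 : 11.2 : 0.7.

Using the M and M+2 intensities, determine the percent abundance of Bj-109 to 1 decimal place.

Let p = fractional abundance of Bj-109. I(M+2)/I(M) = [C(3,1)·p^2·(1−p)] / p^3 = 3·(1−p)/p = 57.9/100.0 = 0.5790
(1−p)/p = 0.5790/3 = 0.1930  ⇒  p = 1/(1 + 0.1930) = 0.8382
Bj-109: 83.8%, Bj-111: 16.2%.

83.8%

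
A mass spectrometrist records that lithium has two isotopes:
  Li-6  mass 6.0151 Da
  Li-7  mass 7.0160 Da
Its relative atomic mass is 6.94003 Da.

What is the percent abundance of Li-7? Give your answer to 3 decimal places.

Let x be the fractional abundance of Li-6; then Li-7 has abundance 1 − x.
6.0151·x + 7.0160·(1 − x) = 6.94003
(6.0151 − 7.0160)·x = 6.94003 − 7.0160
x = -0.07597 / -1.0009 = 0.07590 → 7.590% Li-6, 92.410% Li-7.

92.410%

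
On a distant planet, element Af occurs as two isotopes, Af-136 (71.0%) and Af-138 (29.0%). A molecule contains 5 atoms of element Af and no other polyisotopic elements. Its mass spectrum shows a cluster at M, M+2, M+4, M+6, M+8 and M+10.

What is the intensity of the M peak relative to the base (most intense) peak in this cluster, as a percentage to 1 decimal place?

49.0%

(0.710 + 0.290)^5 gives M 0.1804, M+2 0.3685, M+4 0.3010, M+6 0.1229, M+8 0.0251, M+10 0.0021; the largest is M+2.
P(M+2) = C(5,1) × 0.710^4 × 0.290^1 = 5 × 0.25411681 × 0.2900 = 0.368469 (base)
P(M) = C(5,0) × 0.710^5 × 0.290^0 = 1 × 0.18042294 × 1.0000 = 0.180423
Relative intensity = 0.180423 / 0.368469 × 100 = 49.0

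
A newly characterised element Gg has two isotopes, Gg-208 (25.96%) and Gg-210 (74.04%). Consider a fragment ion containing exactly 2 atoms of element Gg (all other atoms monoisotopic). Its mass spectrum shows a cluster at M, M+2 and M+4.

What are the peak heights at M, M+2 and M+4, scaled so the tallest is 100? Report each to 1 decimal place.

12.3 : 70.1 : 100.0

Expanding (0.2596 + 0.7404)^2:
P(M) = 0.2596^2 = 0.067392
P(M+2) = 2 × 0.2596^1 × 0.7404^1 = 0.384416
P(M+4) = 0.7404^2 = 0.548192
The M+4 peak is largest (0.548192); scaling to 100 gives 12.3 : 70.1 : 100.0.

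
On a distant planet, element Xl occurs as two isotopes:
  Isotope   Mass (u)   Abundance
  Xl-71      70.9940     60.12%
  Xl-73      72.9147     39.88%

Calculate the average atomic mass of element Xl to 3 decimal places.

The abundance-weighted mean is 0.6012 × 70.9940 + 0.3988 × 72.9147
= 42.68159 + 29.07838 = 71.75997 u

71.760 u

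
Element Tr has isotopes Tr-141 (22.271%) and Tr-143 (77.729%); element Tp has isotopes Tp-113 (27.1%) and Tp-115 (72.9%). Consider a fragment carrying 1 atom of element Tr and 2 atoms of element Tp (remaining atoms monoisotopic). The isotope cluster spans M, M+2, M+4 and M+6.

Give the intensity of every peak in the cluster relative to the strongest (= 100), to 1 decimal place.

Element Tr pattern (n=1): 0.22271 : 0.77729
Element Tp pattern (n=2): 0.073441 : 0.395118 : 0.531441
Convolve the two distributions (both contribute in 2-u steps):
  M: 0.22271×0.073441 = 0.016356
  M+2: 0.22271×0.395118 + 0.77729×0.073441 = 0.145082
  M+4: 0.22271×0.531441 + 0.77729×0.395118 = 0.425478
  M+6: 0.77729×0.531441 = 0.413084
Scale to base peak (0.425478) = 100: 3.8 : 34.1 : 100.0 : 97.1

3.8 : 34.1 : 100.0 : 97.1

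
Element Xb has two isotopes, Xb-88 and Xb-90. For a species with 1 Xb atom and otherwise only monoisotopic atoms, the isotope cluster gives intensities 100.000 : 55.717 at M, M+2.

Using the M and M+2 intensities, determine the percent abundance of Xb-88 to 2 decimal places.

Write p for the Xb-88 fraction. I(M+2)/I(M) = [C(1,1)·p^0·(1−p)] / p^1 = 1·(1−p)/p = 55.717/100.000 = 0.5572
(1−p)/p = 0.5572/1 = 0.5572  ⇒  p = 1/(1 + 0.5572) = 0.6422
Xb-88: 64.22%, Xb-90: 35.78%.

64.22%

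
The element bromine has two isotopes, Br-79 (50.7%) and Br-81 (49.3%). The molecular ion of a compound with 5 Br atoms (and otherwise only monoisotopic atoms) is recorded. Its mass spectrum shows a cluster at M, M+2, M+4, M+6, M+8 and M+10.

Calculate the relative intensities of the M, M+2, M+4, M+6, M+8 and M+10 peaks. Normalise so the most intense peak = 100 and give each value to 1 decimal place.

10.6 : 51.4 : 100.0 : 97.2 : 47.3 : 9.2

Expanding (0.507 + 0.493)^5:
P(M) = 0.507^5 = 0.033500
P(M+2) = 5 × 0.507^4 × 0.493^1 = 0.162873
P(M+4) = 10 × 0.507^3 × 0.493^2 = 0.316751
P(M+6) = 10 × 0.507^2 × 0.493^3 = 0.308004
P(M+8) = 5 × 0.507^1 × 0.493^4 = 0.149750
P(M+10) = 0.493^5 = 0.029123
The M+4 peak is largest (0.316751); scaling to 100 gives 10.6 : 51.4 : 100.0 : 97.2 : 47.3 : 9.2.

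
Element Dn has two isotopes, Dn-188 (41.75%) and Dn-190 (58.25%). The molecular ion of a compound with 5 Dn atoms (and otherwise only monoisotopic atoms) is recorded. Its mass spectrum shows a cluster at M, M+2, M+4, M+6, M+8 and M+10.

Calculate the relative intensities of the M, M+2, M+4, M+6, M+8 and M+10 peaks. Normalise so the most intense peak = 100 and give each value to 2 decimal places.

The 5 Dn atoms are independent, so intensities follow the terms of (0.4175 + 0.5825)^5.
P(M) = 0.4175^5 = 0.012685
P(M+2) = 5 × 0.4175^4 × 0.5825^1 = 0.088490
P(M+4) = 10 × 0.4175^3 × 0.5825^2 = 0.246923
P(M+6) = 10 × 0.4175^2 × 0.5825^3 = 0.344509
P(M+8) = 5 × 0.4175^1 × 0.5825^4 = 0.240331
P(M+10) = 0.5825^5 = 0.067062
The M+6 peak is largest (0.344509); scaling to 100 gives 3.68 : 25.69 : 71.67 : 100.00 : 69.76 : 19.47.

3.68 : 25.69 : 71.67 : 100.00 : 69.76 : 19.47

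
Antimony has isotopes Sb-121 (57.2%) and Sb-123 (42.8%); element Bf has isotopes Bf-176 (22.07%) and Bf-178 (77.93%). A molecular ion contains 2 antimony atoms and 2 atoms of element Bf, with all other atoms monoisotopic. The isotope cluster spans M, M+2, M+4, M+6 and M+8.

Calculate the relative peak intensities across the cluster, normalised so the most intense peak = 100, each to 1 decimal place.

Antimony pattern (n=2): 0.327184 : 0.489632 : 0.183184
Element Bf pattern (n=2): 0.04870849 : 0.34398302 : 0.60730849
Convolve the two distributions (both contribute in 2-u steps):
  M: 0.327184×0.04870849 = 0.015937
  M+2: 0.327184×0.34398302 + 0.489632×0.04870849 = 0.136395
  M+4: 0.327184×0.60730849 + 0.489632×0.34398302 + 0.183184×0.04870849 = 0.376049
  M+6: 0.489632×0.60730849 + 0.183184×0.34398302 = 0.360370
  M+8: 0.183184×0.60730849 = 0.111249
Scale to base peak (0.376049) = 100: 4.2 : 36.3 : 100.0 : 95.8 : 29.6

4.2 : 36.3 : 100.0 : 95.8 : 29.6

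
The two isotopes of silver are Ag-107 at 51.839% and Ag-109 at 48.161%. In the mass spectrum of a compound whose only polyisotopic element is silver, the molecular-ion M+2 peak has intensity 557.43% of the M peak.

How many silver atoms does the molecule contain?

6

The M+2/M ratio from n Ag atoms is n · q/p = n · 0.48161/0.51839.
n = 5.5743 × 0.51839/0.48161 = 6.00 ≈ 6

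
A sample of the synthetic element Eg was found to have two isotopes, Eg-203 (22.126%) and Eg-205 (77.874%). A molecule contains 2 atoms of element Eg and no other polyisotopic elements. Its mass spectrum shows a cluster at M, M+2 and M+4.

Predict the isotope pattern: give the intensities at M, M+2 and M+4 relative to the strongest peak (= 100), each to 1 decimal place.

8.1 : 56.8 : 100.0

The 2 Eg atoms are independent, so intensities follow the terms of (0.22126 + 0.77874)^2.
P(M) = 0.22126^2 = 0.048956
P(M+2) = 2 × 0.22126^1 × 0.77874^1 = 0.344608
P(M+4) = 0.77874^2 = 0.606436
The M+4 peak is largest (0.606436); scaling to 100 gives 8.1 : 56.8 : 100.0.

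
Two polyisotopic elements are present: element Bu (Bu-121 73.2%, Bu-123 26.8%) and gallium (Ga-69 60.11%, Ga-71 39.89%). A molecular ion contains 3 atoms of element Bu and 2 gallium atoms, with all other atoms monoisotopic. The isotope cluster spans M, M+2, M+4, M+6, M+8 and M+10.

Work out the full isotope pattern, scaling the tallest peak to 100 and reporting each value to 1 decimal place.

41.2 : 100.0 : 94.8 : 44.0 : 10.0 : 0.9

Element Bu pattern (n=3): 0.39222317 : 0.4308025 : 0.1577255 : 0.01924883
Gallium pattern (n=2): 0.36132121 : 0.47955758 : 0.15912121
Convolve the two distributions (both contribute in 2-u steps):
  M: 0.39222317×0.36132121 = 0.141719
  M+2: 0.39222317×0.47955758 + 0.4308025×0.36132121 = 0.343752
  M+4: 0.39222317×0.15912121 + 0.4308025×0.47955758 + 0.1577255×0.36132121 = 0.325995
  M+6: 0.4308025×0.15912121 + 0.1577255×0.47955758 + 0.01924883×0.36132121 = 0.151143
  M+8: 0.1577255×0.15912121 + 0.01924883×0.47955758 = 0.034328
  M+10: 0.01924883×0.15912121 = 0.003063
Scale to base peak (0.343752) = 100: 41.2 : 100.0 : 94.8 : 44.0 : 10.0 : 0.9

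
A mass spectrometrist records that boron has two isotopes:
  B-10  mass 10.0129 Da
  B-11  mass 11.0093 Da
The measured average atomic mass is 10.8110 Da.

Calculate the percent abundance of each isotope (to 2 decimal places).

With x = fraction of B-10 (so B-11 is 1 − x):
10.0129·x + 11.0093·(1 − x) = 10.8110
(10.0129 − 11.0093)·x = 10.8110 − 11.0093
x = -0.1983 / -0.9964 = 0.19902 → 19.90% B-10, 80.10% B-11.

B-10: 19.90%, B-11: 80.10%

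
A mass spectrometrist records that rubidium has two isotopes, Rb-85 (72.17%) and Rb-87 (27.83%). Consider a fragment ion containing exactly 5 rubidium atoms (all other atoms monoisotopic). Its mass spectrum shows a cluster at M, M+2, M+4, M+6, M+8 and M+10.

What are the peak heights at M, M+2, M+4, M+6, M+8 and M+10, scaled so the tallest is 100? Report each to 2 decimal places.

Each Rb atom is independently Rb-85 (p = 0.7217) or Rb-87 (q = 0.2783); the cluster is the binomial expansion (p + q)^5.
P(M) = 0.7217^5 = 0.195787
P(M+2) = 5 × 0.7217^4 × 0.2783^1 = 0.377494
P(M+4) = 10 × 0.7217^3 × 0.2783^2 = 0.291136
P(M+6) = 10 × 0.7217^2 × 0.2783^3 = 0.112267
P(M+8) = 5 × 0.7217^1 × 0.2783^4 = 0.021646
P(M+10) = 0.2783^5 = 0.001669
The M+2 peak is largest (0.377494); scaling to 100 gives 51.86 : 100.00 : 77.12 : 29.74 : 5.73 : 0.44.

51.86 : 100.00 : 77.12 : 29.74 : 5.73 : 0.44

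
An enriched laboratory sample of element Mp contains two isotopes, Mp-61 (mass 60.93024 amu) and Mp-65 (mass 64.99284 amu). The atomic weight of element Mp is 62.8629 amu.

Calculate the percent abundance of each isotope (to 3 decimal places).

With x = fraction of Mp-61 (so Mp-65 is 1 − x):
60.93024·x + 64.99284·(1 − x) = 62.8629
(60.93024 − 64.99284)·x = 62.8629 − 64.99284
x = -2.12994 / -4.06260 = 0.52428 → 52.428% Mp-61, 47.572% Mp-65.

Mp-61: 52.428%, Mp-65: 47.572%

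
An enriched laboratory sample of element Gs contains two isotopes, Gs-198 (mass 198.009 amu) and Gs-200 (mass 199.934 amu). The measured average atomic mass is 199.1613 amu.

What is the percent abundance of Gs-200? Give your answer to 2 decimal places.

59.86%

With x = fraction of Gs-198 (so Gs-200 is 1 − x):
198.009·x + 199.934·(1 − x) = 199.1613
(198.009 − 199.934)·x = 199.1613 − 199.934
x = -0.7727 / -1.925 = 0.40140 → 40.14% Gs-198, 59.86% Gs-200.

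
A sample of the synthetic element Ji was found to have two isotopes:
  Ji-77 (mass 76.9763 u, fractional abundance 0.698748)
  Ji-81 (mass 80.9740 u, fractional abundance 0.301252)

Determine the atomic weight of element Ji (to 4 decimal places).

78.1806 u

Ar = Σ fᵢ·mᵢ = 0.698748 × 76.9763 + 0.301252 × 80.9740
= 53.78704 + 24.39358 = 78.18062 u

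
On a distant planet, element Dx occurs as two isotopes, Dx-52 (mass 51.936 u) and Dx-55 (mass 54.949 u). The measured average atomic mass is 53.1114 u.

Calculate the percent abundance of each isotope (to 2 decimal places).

Dx-52: 60.99%, Dx-55: 39.01%

Writing the weighted mean with unknown fraction x of Dx-52:
51.936·x + 54.949·(1 − x) = 53.1114
(51.936 − 54.949)·x = 53.1114 − 54.949
x = -1.8376 / -3.013 = 0.60989 → 60.99% Dx-52, 39.01% Dx-55.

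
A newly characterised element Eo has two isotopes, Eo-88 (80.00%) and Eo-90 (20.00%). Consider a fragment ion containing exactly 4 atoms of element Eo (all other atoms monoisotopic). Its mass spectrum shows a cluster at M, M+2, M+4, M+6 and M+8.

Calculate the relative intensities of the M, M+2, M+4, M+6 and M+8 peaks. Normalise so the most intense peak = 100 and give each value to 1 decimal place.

The 4 Eo atoms are independent, so intensities follow the terms of (0.8000 + 0.2000)^4.
P(M) = 0.8000^4 = 0.409600
P(M+2) = 4 × 0.8000^3 × 0.2000^1 = 0.409600
P(M+4) = 6 × 0.8000^2 × 0.2000^2 = 0.153600
P(M+6) = 4 × 0.8000^1 × 0.2000^3 = 0.025600
P(M+8) = 0.2000^4 = 0.001600
The M peak is largest (0.409600); scaling to 100 gives 100.0 : 100.0 : 37.5 : 6.2 : 0.4.

100.0 : 100.0 : 37.5 : 6.2 : 0.4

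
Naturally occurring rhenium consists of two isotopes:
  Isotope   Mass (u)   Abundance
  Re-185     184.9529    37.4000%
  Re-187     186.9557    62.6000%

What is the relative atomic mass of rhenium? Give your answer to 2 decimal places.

The abundance-weighted mean is 0.374000 × 184.9529 + 0.626000 × 186.9557
= 69.17238 + 117.03427 = 186.20665 u

186.21 u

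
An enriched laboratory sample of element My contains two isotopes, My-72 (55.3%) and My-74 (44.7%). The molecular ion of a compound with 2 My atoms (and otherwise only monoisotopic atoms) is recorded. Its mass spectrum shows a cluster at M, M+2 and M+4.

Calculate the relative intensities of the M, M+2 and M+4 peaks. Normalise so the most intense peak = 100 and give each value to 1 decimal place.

Expanding (0.553 + 0.447)^2:
P(M) = 0.553^2 = 0.305809
P(M+2) = 2 × 0.553^1 × 0.447^1 = 0.494382
P(M+4) = 0.447^2 = 0.199809
The M+2 peak is largest (0.494382); scaling to 100 gives 61.9 : 100.0 : 40.4.

61.9 : 100.0 : 40.4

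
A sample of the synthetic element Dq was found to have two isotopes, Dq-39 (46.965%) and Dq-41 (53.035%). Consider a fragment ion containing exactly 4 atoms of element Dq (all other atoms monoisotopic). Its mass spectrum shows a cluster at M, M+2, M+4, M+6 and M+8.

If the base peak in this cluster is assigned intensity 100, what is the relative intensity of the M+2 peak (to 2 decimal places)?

Binomial terms of (0.46965 + 0.53035)^4: M 0.0487, M+2 0.2198, M+4 0.3722, M+6 0.2802, M+8 0.0791 → M+4 is the base peak.
P(M+4) = C(4,2) × 0.46965^2 × 0.53035^2 = 6 × 0.22057112 × 0.28127112 = 0.372242 (base)
P(M+2) = C(4,1) × 0.46965^3 × 0.53035^1 = 4 × 0.10359123 × 0.53035 = 0.219758
Relative intensity = 0.219758 / 0.372242 × 100 = 59.04

59.04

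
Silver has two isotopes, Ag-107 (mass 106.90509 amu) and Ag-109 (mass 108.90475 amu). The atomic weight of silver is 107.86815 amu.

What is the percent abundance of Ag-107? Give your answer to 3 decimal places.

Writing the weighted mean with unknown fraction x of Ag-107:
106.90509·x + 108.90475·(1 − x) = 107.86815
(106.90509 − 108.90475)·x = 107.86815 − 108.90475
x = -1.03660 / -1.99966 = 0.51839 → 51.839% Ag-107, 48.161% Ag-109.

51.839%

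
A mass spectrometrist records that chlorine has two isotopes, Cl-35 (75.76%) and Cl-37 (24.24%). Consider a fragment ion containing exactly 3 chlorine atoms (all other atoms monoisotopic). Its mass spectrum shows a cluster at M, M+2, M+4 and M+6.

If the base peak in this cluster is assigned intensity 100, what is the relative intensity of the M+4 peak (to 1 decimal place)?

Binomial terms of (0.7576 + 0.2424)^3: M 0.4348, M+2 0.4174, M+4 0.1335, M+6 0.0142 → M is the base peak.
P(M) = C(3,0) × 0.7576^3 × 0.2424^0 = 1 × 0.4348304 × 1.0000 = 0.434830 (base)
P(M+4) = C(3,2) × 0.7576^1 × 0.2424^2 = 3 × 0.7576 × 0.05875776 = 0.133545
Relative intensity = 0.133545 / 0.434830 × 100 = 30.7

30.7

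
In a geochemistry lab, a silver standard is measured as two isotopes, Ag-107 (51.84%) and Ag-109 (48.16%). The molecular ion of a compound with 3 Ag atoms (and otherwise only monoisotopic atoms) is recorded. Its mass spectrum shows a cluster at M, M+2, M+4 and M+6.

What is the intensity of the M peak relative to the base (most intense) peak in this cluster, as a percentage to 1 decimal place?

35.9%

(0.5184 + 0.4816)^3 gives M 0.1393, M+2 0.3883, M+4 0.3607, M+6 0.1117; the largest is M+2.
P(M+2) = C(3,1) × 0.5184^2 × 0.4816^1 = 3 × 0.26873856 × 0.4816 = 0.388273 (base)
P(M) = C(3,0) × 0.5184^3 × 0.4816^0 = 1 × 0.13931407 × 1.0000 = 0.139314
Relative intensity = 0.139314 / 0.388273 × 100 = 35.9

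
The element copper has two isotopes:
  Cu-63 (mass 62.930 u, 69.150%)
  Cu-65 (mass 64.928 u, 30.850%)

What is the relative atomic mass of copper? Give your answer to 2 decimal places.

The abundance-weighted mean is 0.69150 × 62.930 + 0.30850 × 64.928
= 43.5161 + 20.0303 = 63.5464 u

63.55 u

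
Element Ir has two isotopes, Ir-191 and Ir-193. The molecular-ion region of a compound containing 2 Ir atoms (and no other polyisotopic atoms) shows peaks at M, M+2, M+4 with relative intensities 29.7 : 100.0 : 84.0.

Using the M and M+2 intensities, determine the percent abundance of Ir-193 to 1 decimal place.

62.7%

Let p = fractional abundance of Ir-191. I(M+2)/I(M) = [C(2,1)·p^1·(1−p)] / p^2 = 2·(1−p)/p = 100.0/29.7 = 3.3670
(1−p)/p = 3.3670/2 = 1.6835  ⇒  p = 1/(1 + 1.6835) = 0.3726
Ir-191: 37.3%, Ir-193: 62.7%.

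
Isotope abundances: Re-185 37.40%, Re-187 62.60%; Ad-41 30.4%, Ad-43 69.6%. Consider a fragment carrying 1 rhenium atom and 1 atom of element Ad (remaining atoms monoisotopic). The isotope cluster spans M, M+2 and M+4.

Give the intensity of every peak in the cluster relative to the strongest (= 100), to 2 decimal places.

Rhenium pattern (n=1): 0.3740 : 0.6260
Element Ad pattern (n=1): 0.3040 : 0.6960
Convolve the two distributions (both contribute in 2-u steps):
  M: 0.3740×0.3040 = 0.113696
  M+2: 0.3740×0.6960 + 0.6260×0.3040 = 0.450608
  M+4: 0.6260×0.6960 = 0.435696
Scale to base peak (0.450608) = 100: 25.23 : 100.00 : 96.69

25.23 : 100.00 : 96.69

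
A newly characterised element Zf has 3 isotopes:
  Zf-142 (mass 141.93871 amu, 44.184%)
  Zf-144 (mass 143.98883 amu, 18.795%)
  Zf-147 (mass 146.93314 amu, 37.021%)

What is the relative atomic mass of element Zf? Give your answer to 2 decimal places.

Ar = Σ fᵢ·mᵢ = 0.44184 × 141.93871 + 0.18795 × 143.98883 + 0.37021 × 146.93314
= 62.714200 + 27.062701 + 54.396118 = 144.173019 amu

144.17 amu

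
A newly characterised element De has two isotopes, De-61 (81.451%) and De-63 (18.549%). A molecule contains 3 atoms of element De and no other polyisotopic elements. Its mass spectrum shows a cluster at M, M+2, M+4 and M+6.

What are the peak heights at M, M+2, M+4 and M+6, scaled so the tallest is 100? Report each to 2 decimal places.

100.00 : 68.32 : 15.56 : 1.18

Expanding (0.81451 + 0.18549)^3:
P(M) = 0.81451^3 = 0.540368
P(M+2) = 3 × 0.81451^2 × 0.18549^1 = 0.369177
P(M+4) = 3 × 0.81451^1 × 0.18549^2 = 0.084073
P(M+6) = 0.18549^3 = 0.006382
The M peak is largest (0.540368); scaling to 100 gives 100.00 : 68.32 : 15.56 : 1.18.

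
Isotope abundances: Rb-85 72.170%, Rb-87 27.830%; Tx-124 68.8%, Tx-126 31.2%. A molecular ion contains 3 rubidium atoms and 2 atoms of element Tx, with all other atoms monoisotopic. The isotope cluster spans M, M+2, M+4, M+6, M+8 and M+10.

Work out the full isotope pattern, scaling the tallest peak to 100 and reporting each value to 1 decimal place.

48.5 : 100.0 : 82.4 : 33.9 : 7.0 : 0.6

Rubidium pattern (n=3): 0.37589809 : 0.43485841 : 0.16768892 : 0.02155458
Element Tx pattern (n=2): 0.473344 : 0.429312 : 0.097344
Convolve the two distributions (both contribute in 2-u steps):
  M: 0.37589809×0.473344 = 0.177929
  M+2: 0.37589809×0.429312 + 0.43485841×0.473344 = 0.367215
  M+4: 0.37589809×0.097344 + 0.43485841×0.429312 + 0.16768892×0.473344 = 0.302656
  M+6: 0.43485841×0.097344 + 0.16768892×0.429312 + 0.02155458×0.473344 = 0.124524
  M+8: 0.16768892×0.097344 + 0.02155458×0.429312 = 0.025577
  M+10: 0.02155458×0.097344 = 0.002098
Scale to base peak (0.367215) = 100: 48.5 : 100.0 : 82.4 : 33.9 : 7.0 : 0.6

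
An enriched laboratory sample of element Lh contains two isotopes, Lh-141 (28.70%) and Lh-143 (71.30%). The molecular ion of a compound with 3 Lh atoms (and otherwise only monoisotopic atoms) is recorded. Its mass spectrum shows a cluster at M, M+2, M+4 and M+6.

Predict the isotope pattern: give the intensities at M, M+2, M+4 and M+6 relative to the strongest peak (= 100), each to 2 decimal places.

Each Lh atom is independently Lh-141 (p = 0.2870) or Lh-143 (q = 0.7130); the cluster is the binomial expansion (p + q)^3.
P(M) = 0.2870^3 = 0.023640
P(M+2) = 3 × 0.2870^2 × 0.7130^1 = 0.176187
P(M+4) = 3 × 0.2870^1 × 0.7130^2 = 0.437706
P(M+6) = 0.7130^3 = 0.362467
The M+4 peak is largest (0.437706); scaling to 100 gives 5.40 : 40.25 : 100.00 : 82.81.

5.40 : 40.25 : 100.00 : 82.81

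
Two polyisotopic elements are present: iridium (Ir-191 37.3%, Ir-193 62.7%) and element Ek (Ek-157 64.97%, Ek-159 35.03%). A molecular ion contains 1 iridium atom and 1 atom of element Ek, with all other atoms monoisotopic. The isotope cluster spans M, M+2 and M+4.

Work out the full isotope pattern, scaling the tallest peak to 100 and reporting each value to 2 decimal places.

45.04 : 100.00 : 40.82

Iridium pattern (n=1): 0.3730 : 0.6270
Element Ek pattern (n=1): 0.6497 : 0.3503
Convolve the two distributions (both contribute in 2-u steps):
  M: 0.3730×0.6497 = 0.242338
  M+2: 0.3730×0.3503 + 0.6270×0.6497 = 0.538024
  M+4: 0.6270×0.3503 = 0.219638
Scale to base peak (0.538024) = 100: 45.04 : 100.00 : 40.82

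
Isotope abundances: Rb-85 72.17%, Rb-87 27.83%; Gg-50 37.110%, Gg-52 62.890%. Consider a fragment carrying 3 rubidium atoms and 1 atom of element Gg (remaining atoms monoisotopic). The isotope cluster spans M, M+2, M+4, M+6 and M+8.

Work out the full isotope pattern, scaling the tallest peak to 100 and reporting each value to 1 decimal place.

Rubidium pattern (n=3): 0.37589809 : 0.43485841 : 0.16768892 : 0.02155458
Element Gg pattern (n=1): 0.3711 : 0.6289
Convolve the two distributions (both contribute in 2-u steps):
  M: 0.37589809×0.3711 = 0.139496
  M+2: 0.37589809×0.6289 + 0.43485841×0.3711 = 0.397778
  M+4: 0.43485841×0.6289 + 0.16768892×0.3711 = 0.335712
  M+6: 0.16768892×0.6289 + 0.02155458×0.3711 = 0.113458
  M+8: 0.02155458×0.6289 = 0.013556
Scale to base peak (0.397778) = 100: 35.1 : 100.0 : 84.4 : 28.5 : 3.4

35.1 : 100.0 : 84.4 : 28.5 : 3.4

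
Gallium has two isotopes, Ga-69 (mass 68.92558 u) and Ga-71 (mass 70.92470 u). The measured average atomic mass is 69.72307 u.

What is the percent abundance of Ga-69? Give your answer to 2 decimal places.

With x = fraction of Ga-69 (so Ga-71 is 1 − x):
68.92558·x + 70.92470·(1 − x) = 69.72307
(68.92558 − 70.92470)·x = 69.72307 − 70.92470
x = -1.20163 / -1.99912 = 0.60108 → 60.11% Ga-69, 39.89% Ga-71.

60.11%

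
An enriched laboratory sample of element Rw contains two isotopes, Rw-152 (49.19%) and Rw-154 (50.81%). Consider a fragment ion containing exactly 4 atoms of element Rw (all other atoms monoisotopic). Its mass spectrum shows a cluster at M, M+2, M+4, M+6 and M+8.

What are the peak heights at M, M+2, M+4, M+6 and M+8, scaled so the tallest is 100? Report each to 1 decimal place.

15.6 : 64.5 : 100.0 : 68.9 : 17.8

Expanding (0.4919 + 0.5081)^4:
P(M) = 0.4919^4 = 0.058547
P(M+2) = 4 × 0.4919^3 × 0.5081^1 = 0.241902
P(M+4) = 6 × 0.4919^2 × 0.5081^2 = 0.374803
P(M+6) = 4 × 0.4919^1 × 0.5081^3 = 0.258098
P(M+8) = 0.5081^4 = 0.066649
The M+4 peak is largest (0.374803); scaling to 100 gives 15.6 : 64.5 : 100.0 : 68.9 : 17.8.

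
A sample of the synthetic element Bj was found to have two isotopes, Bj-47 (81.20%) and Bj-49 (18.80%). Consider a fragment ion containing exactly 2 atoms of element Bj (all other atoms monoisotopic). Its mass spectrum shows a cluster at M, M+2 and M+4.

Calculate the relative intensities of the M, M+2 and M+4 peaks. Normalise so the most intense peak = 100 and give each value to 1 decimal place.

Expanding (0.8120 + 0.1880)^2:
P(M) = 0.8120^2 = 0.659344
P(M+2) = 2 × 0.8120^1 × 0.1880^1 = 0.305312
P(M+4) = 0.1880^2 = 0.035344
The M peak is largest (0.659344); scaling to 100 gives 100.0 : 46.3 : 5.4.

100.0 : 46.3 : 5.4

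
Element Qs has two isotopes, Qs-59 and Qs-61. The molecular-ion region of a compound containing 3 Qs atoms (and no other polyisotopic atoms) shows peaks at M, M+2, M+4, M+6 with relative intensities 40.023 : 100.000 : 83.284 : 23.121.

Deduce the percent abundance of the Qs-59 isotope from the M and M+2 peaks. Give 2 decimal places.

If p is the fraction of Qs that is Qs-59, then I(M+2)/I(M) = [C(3,1)·p^2·(1−p)] / p^3 = 3·(1−p)/p = 100.000/40.023 = 2.4986
(1−p)/p = 2.4986/3 = 0.8329  ⇒  p = 1/(1 + 0.8329) = 0.5456
Qs-59: 54.56%, Qs-61: 45.44%.

54.56%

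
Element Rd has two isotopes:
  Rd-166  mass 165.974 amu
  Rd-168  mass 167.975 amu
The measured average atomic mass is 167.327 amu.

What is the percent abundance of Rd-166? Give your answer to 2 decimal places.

Let x be the fractional abundance of Rd-166; then Rd-168 has abundance 1 − x.
165.974·x + 167.975·(1 − x) = 167.327
(165.974 − 167.975)·x = 167.327 − 167.975
x = -0.648 / -2.001 = 0.32384 → 32.38% Rd-166, 67.62% Rd-168.

32.38%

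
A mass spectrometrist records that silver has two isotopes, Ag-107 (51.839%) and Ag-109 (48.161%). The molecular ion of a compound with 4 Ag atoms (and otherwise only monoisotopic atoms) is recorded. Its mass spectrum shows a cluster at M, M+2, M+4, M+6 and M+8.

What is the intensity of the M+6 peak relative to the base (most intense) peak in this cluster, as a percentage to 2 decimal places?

61.94%

(0.51839 + 0.48161)^4 gives M 0.0722, M+2 0.2684, M+4 0.3740, M+6 0.2316, M+8 0.0538; the largest is M+4.
P(M+4) = C(4,2) × 0.51839^2 × 0.48161^2 = 6 × 0.26872819 × 0.23194819 = 0.373986 (base)
P(M+6) = C(4,3) × 0.51839^1 × 0.48161^3 = 4 × 0.51839 × 0.11170857 = 0.231634
Relative intensity = 0.231634 / 0.373986 × 100 = 61.94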